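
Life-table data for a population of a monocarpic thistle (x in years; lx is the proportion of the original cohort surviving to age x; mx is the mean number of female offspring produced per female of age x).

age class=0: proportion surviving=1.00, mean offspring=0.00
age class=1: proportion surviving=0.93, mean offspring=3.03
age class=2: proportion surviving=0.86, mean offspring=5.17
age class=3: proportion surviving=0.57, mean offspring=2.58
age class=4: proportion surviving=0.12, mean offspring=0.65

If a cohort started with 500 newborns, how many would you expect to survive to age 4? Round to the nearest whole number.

Expected survivors = N0 · l_4 = 500 × 0.12 = 60 → 60

60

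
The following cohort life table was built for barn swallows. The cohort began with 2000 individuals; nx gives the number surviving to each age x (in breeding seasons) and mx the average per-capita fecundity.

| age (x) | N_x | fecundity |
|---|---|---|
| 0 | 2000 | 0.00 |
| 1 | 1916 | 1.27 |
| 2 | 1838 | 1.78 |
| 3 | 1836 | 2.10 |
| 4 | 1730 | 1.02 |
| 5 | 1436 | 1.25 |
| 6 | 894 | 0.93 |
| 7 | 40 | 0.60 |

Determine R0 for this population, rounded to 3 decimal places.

6.988

lx = nx/n0 = nx/2000: 1, 0.958, 0.919, 0.918, 0.865, 0.718, 0.447, 0.02
lx·mx by age: 0, 1.21666, 1.63582, 1.9278, 0.8823, 0.8975, 0.41571, 0.012
R0 = Σ lx·mx = 6.98779 → 6.988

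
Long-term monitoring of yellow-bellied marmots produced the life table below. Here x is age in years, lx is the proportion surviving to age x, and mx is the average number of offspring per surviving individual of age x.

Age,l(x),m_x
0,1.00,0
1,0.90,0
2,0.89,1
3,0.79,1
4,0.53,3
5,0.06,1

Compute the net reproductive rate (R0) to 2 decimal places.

lx·mx by age: 0, 0, 0.89, 0.79, 1.59, 0.06
R0 = Σ lx·mx = 3.33 → 3.33

3.33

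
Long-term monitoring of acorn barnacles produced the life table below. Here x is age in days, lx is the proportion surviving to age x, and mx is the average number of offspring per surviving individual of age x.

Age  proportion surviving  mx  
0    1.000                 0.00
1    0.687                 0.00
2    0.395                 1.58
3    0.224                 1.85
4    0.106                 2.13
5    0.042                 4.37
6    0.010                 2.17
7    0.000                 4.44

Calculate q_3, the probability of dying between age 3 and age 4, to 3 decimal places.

q_3 = (l_3 − l_4) / l_3 = (0.224 − 0.106) / 0.224
     = 0.118 / 0.224 = 0.526786… → 0.527

0.527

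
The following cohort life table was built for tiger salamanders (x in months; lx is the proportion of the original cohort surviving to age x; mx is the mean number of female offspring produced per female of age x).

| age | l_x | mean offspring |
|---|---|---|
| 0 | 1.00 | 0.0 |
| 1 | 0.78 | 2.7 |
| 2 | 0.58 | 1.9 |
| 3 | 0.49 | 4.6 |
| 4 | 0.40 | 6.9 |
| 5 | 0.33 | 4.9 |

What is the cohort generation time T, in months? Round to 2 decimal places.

3.07

lx·mx: 0, 2.106, 1.102, 2.254, 2.76, 1.617 → R0 = 9.839
x·lx·mx: 0, 2.106, 2.204, 6.762, 11.04, 8.085 → Σ = 30.197
T = 30.197 / 9.839 = 3.069113… → 3.07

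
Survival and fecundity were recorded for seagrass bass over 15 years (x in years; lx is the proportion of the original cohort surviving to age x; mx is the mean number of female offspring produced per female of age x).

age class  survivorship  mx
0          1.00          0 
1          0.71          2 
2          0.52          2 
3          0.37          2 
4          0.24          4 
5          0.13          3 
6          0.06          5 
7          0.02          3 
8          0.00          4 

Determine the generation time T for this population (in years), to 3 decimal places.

lx·mx: 0, 1.42, 1.04, 0.74, 0.96, 0.39, 0.3, 0.06, 0 → R0 = 4.91
x·lx·mx: 0, 1.42, 2.08, 2.22, 3.84, 1.95, 1.8, 0.42, 0 → Σ = 13.73
T = 13.73 / 4.91 = 2.796334… → 2.796

2.796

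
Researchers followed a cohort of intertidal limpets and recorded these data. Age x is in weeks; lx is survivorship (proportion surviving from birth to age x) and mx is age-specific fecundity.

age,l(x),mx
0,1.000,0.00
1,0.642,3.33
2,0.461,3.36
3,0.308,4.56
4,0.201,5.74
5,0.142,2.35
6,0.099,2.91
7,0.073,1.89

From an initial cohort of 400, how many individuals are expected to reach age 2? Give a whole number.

184

Expected survivors = N0 · l_2 = 400 × 0.461 = 184.4 → 184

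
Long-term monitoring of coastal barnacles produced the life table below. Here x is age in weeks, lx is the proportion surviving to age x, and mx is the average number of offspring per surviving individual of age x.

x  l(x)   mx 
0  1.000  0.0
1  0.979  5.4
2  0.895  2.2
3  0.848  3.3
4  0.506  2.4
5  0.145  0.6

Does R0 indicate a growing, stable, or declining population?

R0 = Σ lx·mx = 0 + 5.2866 + 1.969 + 2.7984 + 1.2144 + 0.087 = 11.3554
R0 > 1, so the population is growing.

growing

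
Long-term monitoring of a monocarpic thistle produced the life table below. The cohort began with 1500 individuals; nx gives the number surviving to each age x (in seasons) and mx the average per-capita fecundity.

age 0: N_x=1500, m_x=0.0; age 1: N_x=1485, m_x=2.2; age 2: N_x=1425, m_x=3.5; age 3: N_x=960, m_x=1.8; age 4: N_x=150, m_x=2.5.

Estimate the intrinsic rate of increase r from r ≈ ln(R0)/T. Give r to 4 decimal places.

lx = nx/n0 = nx/1500: 1, 0.99, 0.95, 0.64, 0.1
R0 = Σ lx·mx = 0 + 2.178 + 3.325 + 1.152 + 0.25 = 6.905
Σ x·lx·mx = 13.284; T = 13.284/6.905 = 1.92382…
r ≈ ln(R0)/T = ln(6.905)/1.92382… = 1.004378… → 1.0044

1.0044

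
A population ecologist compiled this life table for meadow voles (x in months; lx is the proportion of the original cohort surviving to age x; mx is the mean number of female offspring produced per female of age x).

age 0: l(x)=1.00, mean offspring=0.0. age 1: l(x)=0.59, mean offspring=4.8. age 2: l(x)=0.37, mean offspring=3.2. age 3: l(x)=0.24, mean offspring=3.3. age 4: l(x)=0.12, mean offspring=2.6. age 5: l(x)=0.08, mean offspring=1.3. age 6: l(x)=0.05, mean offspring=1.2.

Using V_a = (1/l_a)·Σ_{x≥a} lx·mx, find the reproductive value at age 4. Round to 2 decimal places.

lx·mx for x ≥ 4: 0.312, 0.104, 0.06 → sum = 0.476
V_4 = 0.476 / l_4 = 0.476 / 0.12 = 3.966667… → 3.97

3.97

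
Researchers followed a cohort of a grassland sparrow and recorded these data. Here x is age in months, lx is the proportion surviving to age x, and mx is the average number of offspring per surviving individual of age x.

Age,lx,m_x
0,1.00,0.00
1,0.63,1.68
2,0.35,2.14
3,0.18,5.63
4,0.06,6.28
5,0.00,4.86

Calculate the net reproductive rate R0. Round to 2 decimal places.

lx·mx by age: 0, 1.0584, 0.749, 1.0134, 0.3768, 0
R0 = Σ lx·mx = 3.1976 → 3.20

3.20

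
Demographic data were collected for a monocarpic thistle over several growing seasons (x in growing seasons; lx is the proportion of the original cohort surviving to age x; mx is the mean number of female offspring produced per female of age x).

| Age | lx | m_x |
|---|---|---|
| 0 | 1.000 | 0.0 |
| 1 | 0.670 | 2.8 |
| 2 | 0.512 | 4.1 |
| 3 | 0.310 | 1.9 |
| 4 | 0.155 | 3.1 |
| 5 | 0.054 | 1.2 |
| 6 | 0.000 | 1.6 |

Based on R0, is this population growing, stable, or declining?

R0 = Σ lx·mx = 0 + 1.876 + 2.0992 + 0.589 + 0.4805 + 0.0648 + 0 = 5.1095
R0 > 1, so the population is growing.

growing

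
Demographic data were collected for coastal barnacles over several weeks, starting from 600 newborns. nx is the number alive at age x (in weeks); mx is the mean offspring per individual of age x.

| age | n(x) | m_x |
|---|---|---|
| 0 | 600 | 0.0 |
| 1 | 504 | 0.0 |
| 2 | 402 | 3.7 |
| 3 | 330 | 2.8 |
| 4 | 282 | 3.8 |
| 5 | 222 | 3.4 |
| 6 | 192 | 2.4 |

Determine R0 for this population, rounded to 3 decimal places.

lx = nx/n0 = nx/600: 1, 0.84, 0.67, 0.55, 0.47, 0.37, 0.32
lx·mx by age: 0, 0, 2.479, 1.54, 1.786, 1.258, 0.768
R0 = Σ lx·mx = 7.831 → 7.831

7.831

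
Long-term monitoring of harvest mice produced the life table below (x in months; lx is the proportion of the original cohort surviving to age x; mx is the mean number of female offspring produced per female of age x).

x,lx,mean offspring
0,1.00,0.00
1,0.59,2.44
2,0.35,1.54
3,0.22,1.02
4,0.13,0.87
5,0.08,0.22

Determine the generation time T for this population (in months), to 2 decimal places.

1.60

lx·mx: 0, 1.4396, 0.539, 0.2244, 0.1131, 0.0176 → R0 = 2.3337
x·lx·mx: 0, 1.4396, 1.078, 0.6732, 0.4524, 0.088 → Σ = 3.7312
T = 3.7312 / 2.3337 = 1.598834… → 1.60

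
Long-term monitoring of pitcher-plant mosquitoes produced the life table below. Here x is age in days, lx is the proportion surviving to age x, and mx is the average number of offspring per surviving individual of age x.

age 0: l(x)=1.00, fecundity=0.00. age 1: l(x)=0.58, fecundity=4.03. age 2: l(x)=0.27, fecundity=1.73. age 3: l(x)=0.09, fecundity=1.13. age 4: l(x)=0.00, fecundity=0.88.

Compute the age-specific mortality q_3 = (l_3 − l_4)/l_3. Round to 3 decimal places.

1.000

q_3 = (l_3 − l_4) / l_3 = (0.09 − 0) / 0.09
     = 0.09 / 0.09 = 1 → 1.000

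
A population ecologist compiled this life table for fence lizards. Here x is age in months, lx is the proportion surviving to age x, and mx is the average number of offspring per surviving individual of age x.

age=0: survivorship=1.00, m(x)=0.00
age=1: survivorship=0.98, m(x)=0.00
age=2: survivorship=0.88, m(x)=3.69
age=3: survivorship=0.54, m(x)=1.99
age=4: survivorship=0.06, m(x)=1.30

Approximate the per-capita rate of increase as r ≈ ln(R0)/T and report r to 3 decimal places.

R0 = Σ lx·mx = 0 + 0 + 3.2472 + 1.0746 + 0.078 = 4.3998
Σ x·lx·mx = 10.0302; T = 10.0302/4.3998 = 2.27969…
r ≈ ln(R0)/T = ln(4.3998)/2.27969… = 0.64989… → 0.650

0.650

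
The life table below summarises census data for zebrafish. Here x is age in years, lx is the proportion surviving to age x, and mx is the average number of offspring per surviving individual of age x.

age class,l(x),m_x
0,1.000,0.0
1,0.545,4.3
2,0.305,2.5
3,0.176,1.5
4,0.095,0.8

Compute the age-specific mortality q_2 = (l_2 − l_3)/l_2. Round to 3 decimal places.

0.423

q_2 = (l_2 − l_3) / l_2 = (0.305 − 0.176) / 0.305
     = 0.129 / 0.305 = 0.422951… → 0.423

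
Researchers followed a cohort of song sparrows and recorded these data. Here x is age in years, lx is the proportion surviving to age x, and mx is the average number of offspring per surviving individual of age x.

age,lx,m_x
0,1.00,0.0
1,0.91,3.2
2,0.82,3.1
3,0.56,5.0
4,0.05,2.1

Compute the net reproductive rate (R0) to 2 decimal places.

lx·mx by age: 0, 2.912, 2.542, 2.8, 0.105
R0 = Σ lx·mx = 8.359 → 8.36

8.36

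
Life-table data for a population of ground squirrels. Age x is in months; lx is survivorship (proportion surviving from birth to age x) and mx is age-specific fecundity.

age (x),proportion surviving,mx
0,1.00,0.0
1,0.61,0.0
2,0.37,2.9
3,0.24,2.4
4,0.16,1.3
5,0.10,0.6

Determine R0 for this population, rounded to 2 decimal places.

lx·mx by age: 0, 0, 1.073, 0.576, 0.208, 0.06
R0 = Σ lx·mx = 1.917 → 1.92

1.92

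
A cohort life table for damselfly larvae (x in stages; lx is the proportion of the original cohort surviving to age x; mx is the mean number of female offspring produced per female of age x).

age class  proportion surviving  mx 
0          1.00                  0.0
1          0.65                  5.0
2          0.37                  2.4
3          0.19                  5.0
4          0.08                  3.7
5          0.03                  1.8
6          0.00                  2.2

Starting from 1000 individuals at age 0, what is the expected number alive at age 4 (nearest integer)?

80

Expected survivors = N0 · l_4 = 1000 × 0.08 = 80 → 80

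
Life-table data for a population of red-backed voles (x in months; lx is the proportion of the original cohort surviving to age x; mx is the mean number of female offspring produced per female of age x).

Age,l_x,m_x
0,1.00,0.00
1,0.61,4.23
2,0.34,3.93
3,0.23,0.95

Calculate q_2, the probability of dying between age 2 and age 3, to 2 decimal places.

0.32

q_2 = (l_2 − l_3) / l_2 = (0.34 − 0.23) / 0.34
     = 0.11 / 0.34 = 0.323529… → 0.32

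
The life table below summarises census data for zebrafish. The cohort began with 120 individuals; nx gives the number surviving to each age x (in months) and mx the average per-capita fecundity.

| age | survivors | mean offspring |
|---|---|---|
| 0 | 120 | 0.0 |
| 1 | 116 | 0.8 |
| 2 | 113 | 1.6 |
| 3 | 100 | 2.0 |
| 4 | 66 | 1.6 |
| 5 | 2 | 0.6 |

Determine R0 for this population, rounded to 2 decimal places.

4.84

lx = nx/n0 = nx/120: 1, 0.96667…, 0.94167…, 0.83333…, 0.55, 0.01667…
lx·mx by age: 0, 0.773333…, 1.506667…, 1.666667…, 0.88, 0.01…
R0 = Σ lx·mx = 4.836667… → 4.84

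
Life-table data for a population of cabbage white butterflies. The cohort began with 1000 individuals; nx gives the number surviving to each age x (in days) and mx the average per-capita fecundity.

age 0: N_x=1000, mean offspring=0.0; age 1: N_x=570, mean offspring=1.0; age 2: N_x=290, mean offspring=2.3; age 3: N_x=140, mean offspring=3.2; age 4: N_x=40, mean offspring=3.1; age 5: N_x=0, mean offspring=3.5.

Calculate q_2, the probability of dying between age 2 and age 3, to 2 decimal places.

lx = nx/n0 = nx/1000: 1, 0.57, 0.29, 0.14, 0.04, 0
q_2 = (l_2 − l_3) / l_2 = (0.29 − 0.14) / 0.29
     = 0.15 / 0.29 = 0.517241… → 0.52

0.52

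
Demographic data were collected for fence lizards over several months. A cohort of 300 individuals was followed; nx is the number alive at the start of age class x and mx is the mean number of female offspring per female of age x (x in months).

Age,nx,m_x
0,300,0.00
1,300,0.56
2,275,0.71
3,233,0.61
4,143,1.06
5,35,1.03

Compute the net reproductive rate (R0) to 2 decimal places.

lx = nx/n0 = nx/300: 1, 1, 0.91667…, 0.77667…, 0.47667…, 0.11667…
lx·mx by age: 0, 0.56, 0.650833…, 0.473767…, 0.505267…, 0.120167…
R0 = Σ lx·mx = 2.310033… → 2.31

2.31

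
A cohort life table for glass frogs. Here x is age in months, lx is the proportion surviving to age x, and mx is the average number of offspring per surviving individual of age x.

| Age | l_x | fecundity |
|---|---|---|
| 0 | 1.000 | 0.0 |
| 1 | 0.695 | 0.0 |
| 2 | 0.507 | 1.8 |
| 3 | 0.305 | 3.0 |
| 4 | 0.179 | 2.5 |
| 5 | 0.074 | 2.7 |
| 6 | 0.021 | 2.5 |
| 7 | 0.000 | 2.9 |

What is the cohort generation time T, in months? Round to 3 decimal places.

lx·mx: 0, 0, 0.9126, 0.915, 0.4475, 0.1998, 0.0525, 0 → R0 = 2.5274
x·lx·mx: 0, 0, 1.8252, 2.745, 1.79, 0.999, 0.315, 0 → Σ = 7.6742
T = 7.6742 / 2.5274 = 3.036401… → 3.036

3.036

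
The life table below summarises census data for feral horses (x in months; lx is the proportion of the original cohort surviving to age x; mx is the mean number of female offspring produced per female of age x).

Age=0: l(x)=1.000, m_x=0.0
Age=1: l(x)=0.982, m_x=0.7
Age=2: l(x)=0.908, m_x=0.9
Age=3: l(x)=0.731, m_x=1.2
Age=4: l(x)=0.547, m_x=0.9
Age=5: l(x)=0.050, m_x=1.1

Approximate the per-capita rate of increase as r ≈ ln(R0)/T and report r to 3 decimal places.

0.437

R0 = Σ lx·mx = 0 + 0.6874 + 0.8172 + 0.8772 + 0.4923 + 0.055 = 2.9291
Σ x·lx·mx = 7.1976; T = 7.1976/2.9291 = 2.45727…
r ≈ ln(R0)/T = ln(2.9291)/2.45727… = 0.43735… → 0.437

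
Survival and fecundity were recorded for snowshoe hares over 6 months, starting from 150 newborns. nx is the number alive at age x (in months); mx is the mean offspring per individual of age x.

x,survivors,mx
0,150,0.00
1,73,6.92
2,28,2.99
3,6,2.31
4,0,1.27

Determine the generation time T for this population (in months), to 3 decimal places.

lx = nx/n0 = nx/150: 1, 0.48667…, 0.18667…, 0.04, 0
lx·mx: 0, 3.367733…, 0.558133…, 0.0924, 0 → R0 = 4.018267…
x·lx·mx: 0, 3.367733…, 1.116267…, 0.2772, 0 → Σ = 4.7612…
T = 4.7612… / 4.018267… = 1.184889… → 1.185

1.185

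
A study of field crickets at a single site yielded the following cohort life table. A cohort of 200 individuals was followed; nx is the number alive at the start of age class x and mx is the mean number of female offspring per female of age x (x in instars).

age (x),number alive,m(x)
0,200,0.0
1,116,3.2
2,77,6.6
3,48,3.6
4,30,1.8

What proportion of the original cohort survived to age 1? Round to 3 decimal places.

0.580

l_1 = n_1/n_0 = 116/200 = 0.58 → 0.580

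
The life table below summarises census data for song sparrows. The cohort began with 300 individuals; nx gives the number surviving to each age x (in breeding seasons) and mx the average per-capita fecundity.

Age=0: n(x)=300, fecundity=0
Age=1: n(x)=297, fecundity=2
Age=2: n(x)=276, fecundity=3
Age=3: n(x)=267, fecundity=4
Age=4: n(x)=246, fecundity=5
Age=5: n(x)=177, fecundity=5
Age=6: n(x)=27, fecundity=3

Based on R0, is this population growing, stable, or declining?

lx = nx/n0 = nx/300: 1, 0.99, 0.92, 0.89, 0.82, 0.59, 0.09
R0 = Σ lx·mx = 0 + 1.98 + 2.76 + 3.56 + 4.1 + 2.95 + 0.27 = 15.62
R0 > 1, so the population is growing.

growing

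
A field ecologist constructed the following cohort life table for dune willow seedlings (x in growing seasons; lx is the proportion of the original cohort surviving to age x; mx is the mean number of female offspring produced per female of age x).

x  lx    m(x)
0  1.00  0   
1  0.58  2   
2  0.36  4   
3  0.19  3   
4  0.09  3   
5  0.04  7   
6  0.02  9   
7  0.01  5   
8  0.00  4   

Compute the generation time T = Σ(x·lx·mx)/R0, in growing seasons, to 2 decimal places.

lx·mx: 0, 1.16, 1.44, 0.57, 0.27, 0.28, 0.18, 0.05, 0 → R0 = 3.95
x·lx·mx: 0, 1.16, 2.88, 1.71, 1.08, 1.4, 1.08, 0.35, 0 → Σ = 9.66
T = 9.66 / 3.95 = 2.44557… → 2.45

2.45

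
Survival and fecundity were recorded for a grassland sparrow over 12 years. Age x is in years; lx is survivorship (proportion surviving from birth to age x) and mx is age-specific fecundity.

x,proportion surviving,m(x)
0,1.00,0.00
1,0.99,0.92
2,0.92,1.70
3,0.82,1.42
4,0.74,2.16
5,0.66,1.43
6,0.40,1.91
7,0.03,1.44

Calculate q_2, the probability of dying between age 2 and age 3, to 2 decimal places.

q_2 = (l_2 − l_3) / l_2 = (0.92 − 0.82) / 0.92
     = 0.1 / 0.92 = 0.108696… → 0.11

0.11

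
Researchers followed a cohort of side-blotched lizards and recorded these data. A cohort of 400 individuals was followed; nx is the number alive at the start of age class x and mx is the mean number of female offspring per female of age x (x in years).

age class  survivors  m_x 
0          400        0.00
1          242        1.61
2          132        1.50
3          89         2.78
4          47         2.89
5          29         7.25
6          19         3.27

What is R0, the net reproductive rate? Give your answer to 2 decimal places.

3.11

lx = nx/n0 = nx/400: 1, 0.605, 0.33, 0.2225, 0.1175, 0.0725, 0.0475
lx·mx by age: 0, 0.97405, 0.495, 0.61855, 0.339575, 0.525625, 0.155325
R0 = Σ lx·mx = 3.108125 → 3.11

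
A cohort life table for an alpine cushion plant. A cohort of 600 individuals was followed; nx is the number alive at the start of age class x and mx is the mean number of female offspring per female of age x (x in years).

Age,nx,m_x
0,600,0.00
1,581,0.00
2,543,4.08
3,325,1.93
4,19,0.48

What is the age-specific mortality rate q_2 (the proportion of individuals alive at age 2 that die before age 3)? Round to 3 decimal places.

lx = nx/n0 = nx/600: 1, 0.96833…, 0.905, 0.54167…, 0.03167…
q_2 = (l_2 − l_3) / l_2 = (0.905 − 0.541667…) / 0.905
     = 0.363333… / 0.905 = 0.401473… → 0.401

0.401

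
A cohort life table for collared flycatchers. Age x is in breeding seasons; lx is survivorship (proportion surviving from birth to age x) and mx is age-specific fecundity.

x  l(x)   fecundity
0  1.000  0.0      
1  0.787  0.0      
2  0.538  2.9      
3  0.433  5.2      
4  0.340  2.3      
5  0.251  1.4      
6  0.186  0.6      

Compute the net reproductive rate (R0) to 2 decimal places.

lx·mx by age: 0, 0, 1.5602, 2.2516, 0.782, 0.3514, 0.1116
R0 = Σ lx·mx = 5.0568 → 5.06

5.06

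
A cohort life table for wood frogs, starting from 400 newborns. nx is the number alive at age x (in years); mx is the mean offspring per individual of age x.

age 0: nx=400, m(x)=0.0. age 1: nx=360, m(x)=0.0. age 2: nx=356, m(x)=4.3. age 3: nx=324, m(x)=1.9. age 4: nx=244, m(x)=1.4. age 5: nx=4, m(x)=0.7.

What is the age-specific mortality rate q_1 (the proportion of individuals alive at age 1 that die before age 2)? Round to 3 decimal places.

lx = nx/n0 = nx/400: 1, 0.9, 0.89, 0.81, 0.61, 0.01
q_1 = (l_1 − l_2) / l_1 = (0.9 − 0.89) / 0.9
     = 0.01 / 0.9 = 0.011111… → 0.011

0.011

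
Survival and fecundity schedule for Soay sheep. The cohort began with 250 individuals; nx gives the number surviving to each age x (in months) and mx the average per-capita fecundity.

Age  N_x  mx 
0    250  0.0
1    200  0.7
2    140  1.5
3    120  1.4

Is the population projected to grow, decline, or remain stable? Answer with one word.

lx = nx/n0 = nx/250: 1, 0.8, 0.56, 0.48
R0 = Σ lx·mx = 0 + 0.56 + 0.84 + 0.672 = 2.072
R0 > 1, so the population is growing.

growing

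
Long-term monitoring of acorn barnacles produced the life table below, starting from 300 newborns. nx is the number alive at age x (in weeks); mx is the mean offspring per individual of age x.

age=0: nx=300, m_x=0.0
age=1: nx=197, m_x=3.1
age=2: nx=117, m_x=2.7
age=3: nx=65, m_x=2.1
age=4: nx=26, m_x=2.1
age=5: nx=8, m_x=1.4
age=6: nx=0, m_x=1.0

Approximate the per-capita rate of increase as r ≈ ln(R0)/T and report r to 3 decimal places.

lx = nx/n0 = nx/300: 1, 0.65667…, 0.39, 0.21667…, 0.08667…, 0.02667…, 0
R0 = Σ lx·mx = 0 + 2.03567… + 1.053 + 0.455… + 0.182… + 0.03733… + 0 = 3.763…
Σ x·lx·mx = 6.421333…; T = 6.421333…/3.763… = 1.70644…
r ≈ ln(R0)/T = ln(3.763…)/1.70644… = 0.7766… → 0.777

0.777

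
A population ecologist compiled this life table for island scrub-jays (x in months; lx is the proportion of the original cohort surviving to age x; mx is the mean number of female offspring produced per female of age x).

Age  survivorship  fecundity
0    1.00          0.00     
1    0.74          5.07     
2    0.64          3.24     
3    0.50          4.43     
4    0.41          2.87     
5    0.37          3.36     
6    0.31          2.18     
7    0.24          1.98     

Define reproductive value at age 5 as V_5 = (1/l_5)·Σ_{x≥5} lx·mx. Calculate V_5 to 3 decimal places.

6.471

lx·mx for x ≥ 5: 1.2432, 0.6758, 0.4752 → sum = 2.3942
V_5 = 2.3942 / l_5 = 2.3942 / 0.37 = 6.470811… → 6.471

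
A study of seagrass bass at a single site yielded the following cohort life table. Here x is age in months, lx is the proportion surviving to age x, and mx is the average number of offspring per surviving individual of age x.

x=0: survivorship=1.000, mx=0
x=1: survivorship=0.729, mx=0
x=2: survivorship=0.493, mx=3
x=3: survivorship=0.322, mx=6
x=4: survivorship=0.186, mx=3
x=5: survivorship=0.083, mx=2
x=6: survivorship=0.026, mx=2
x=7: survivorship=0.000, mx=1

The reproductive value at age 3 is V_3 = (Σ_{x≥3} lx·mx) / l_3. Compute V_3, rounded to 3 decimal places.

8.410

lx·mx for x ≥ 3: 1.932, 0.558, 0.166, 0.052, 0 → sum = 2.708
V_3 = 2.708 / l_3 = 2.708 / 0.322 = 8.409938… → 8.410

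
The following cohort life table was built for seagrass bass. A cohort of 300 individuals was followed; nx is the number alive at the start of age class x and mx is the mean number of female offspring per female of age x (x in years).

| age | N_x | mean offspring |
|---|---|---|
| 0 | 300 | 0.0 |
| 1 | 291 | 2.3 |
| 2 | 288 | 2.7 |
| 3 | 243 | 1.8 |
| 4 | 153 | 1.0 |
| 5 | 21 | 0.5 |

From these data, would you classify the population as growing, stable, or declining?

growing

lx = nx/n0 = nx/300: 1, 0.97, 0.96, 0.81, 0.51, 0.07
R0 = Σ lx·mx = 0 + 2.231 + 2.592 + 1.458 + 0.51 + 0.035 = 6.826
R0 > 1, so the population is growing.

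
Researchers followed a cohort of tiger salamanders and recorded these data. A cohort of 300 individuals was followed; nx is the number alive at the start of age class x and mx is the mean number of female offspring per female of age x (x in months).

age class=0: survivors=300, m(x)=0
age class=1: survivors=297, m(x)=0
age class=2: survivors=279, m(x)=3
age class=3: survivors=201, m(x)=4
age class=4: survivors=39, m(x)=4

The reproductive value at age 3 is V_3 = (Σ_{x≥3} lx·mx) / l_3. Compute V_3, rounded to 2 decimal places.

4.78

lx = nx/n0 = nx/300: 1, 0.99, 0.93, 0.67, 0.13
lx·mx for x ≥ 3: 2.68, 0.52 → sum = 3.2
V_3 = 3.2 / l_3 = 3.2 / 0.67 = 4.776119… → 4.78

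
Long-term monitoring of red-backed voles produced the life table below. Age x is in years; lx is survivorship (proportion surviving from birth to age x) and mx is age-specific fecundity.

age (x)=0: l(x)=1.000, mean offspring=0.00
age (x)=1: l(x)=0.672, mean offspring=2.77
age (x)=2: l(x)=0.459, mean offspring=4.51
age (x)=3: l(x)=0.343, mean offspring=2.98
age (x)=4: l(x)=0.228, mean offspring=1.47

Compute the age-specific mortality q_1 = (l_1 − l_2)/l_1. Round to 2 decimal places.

0.32

q_1 = (l_1 − l_2) / l_1 = (0.672 − 0.459) / 0.672
     = 0.213 / 0.672 = 0.316964… → 0.32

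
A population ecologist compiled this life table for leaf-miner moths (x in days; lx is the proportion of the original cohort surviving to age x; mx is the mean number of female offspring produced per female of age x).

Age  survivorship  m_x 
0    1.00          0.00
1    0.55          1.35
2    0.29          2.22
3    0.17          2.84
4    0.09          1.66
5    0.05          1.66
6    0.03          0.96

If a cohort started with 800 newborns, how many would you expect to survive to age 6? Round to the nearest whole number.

24

Expected survivors = N0 · l_6 = 800 × 0.03 = 24 → 24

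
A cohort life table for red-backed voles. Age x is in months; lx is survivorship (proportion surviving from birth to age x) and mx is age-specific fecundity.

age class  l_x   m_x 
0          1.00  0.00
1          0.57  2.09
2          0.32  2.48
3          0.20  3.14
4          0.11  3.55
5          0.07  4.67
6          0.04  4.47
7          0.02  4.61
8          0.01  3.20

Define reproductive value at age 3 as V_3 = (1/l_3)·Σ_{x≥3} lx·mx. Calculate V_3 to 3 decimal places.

lx·mx for x ≥ 3: 0.628, 0.3905, 0.3269, 0.1788, 0.0922, 0.032 → sum = 1.6484
V_3 = 1.6484 / l_3 = 1.6484 / 0.2 = 8.242 → 8.242

8.242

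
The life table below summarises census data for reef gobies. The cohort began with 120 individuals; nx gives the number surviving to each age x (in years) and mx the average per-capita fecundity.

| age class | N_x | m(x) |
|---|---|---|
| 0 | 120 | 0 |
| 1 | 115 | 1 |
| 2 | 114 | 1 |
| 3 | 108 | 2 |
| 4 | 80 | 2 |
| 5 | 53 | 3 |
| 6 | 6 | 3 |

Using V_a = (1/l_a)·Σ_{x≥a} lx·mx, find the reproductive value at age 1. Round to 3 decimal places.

lx = nx/n0 = nx/120: 1, 0.95833…, 0.95, 0.9, 0.66667…, 0.44167…, 0.05
lx·mx for x ≥ 1: 0.958333…, 0.95, 1.8, 1.333333…, 1.325…, 0.15 → sum = 6.516667…
V_1 = 6.516667… / l_1 = 6.516667… / 0.958333… = 6.8… → 6.800

6.800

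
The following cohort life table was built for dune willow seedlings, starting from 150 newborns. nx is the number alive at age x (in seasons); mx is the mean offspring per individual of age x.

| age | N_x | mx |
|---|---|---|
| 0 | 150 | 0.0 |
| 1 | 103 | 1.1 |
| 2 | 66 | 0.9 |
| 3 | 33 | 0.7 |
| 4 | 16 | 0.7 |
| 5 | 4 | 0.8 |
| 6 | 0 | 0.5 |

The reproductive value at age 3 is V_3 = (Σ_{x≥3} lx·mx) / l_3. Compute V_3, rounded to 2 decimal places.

lx = nx/n0 = nx/150: 1, 0.68667…, 0.44, 0.22, 0.10667…, 0.02667…, 0
lx·mx for x ≥ 3: 0.154, 0.074667…, 0.021333…, 0 → sum = 0.25…
V_3 = 0.25… / l_3 = 0.25… / 0.22 = 1.136364… → 1.14

1.14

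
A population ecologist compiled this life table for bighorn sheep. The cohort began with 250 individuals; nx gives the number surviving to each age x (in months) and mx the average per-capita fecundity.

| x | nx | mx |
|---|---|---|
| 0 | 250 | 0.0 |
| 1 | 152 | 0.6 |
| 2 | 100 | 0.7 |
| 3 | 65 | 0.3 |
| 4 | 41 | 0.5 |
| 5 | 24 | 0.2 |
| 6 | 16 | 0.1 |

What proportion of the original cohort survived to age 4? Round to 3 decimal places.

0.164

l_4 = n_4/n_0 = 41/250 = 0.164 → 0.164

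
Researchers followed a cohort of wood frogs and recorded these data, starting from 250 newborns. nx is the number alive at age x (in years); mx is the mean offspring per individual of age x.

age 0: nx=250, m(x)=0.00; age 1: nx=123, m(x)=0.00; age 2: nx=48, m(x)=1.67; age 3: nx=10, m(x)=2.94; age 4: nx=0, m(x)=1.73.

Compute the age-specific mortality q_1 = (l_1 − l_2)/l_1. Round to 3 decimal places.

lx = nx/n0 = nx/250: 1, 0.492, 0.192, 0.04, 0
q_1 = (l_1 − l_2) / l_1 = (0.492 − 0.192) / 0.492
     = 0.3 / 0.492 = 0.609756… → 0.610

0.610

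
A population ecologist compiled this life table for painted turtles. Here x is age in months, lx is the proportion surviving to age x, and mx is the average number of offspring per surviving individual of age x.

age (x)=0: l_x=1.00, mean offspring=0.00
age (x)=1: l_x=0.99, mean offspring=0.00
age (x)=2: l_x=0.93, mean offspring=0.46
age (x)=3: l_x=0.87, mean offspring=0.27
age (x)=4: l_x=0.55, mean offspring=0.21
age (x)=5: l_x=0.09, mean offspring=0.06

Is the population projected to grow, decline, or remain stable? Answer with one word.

R0 = Σ lx·mx = 0 + 0 + 0.4278 + 0.2349 + 0.1155 + 0.0054 = 0.7836
R0 < 1, so the population is declining.

declining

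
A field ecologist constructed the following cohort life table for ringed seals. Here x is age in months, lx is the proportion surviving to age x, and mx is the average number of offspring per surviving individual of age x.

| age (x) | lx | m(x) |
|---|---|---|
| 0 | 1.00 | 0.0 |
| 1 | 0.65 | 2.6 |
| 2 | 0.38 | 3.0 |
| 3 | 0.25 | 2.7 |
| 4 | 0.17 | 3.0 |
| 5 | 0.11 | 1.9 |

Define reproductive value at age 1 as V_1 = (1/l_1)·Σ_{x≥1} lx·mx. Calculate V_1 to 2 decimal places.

6.50

lx·mx for x ≥ 1: 1.69, 1.14, 0.675, 0.51, 0.209 → sum = 4.224
V_1 = 4.224 / l_1 = 4.224 / 0.65 = 6.498462… → 6.50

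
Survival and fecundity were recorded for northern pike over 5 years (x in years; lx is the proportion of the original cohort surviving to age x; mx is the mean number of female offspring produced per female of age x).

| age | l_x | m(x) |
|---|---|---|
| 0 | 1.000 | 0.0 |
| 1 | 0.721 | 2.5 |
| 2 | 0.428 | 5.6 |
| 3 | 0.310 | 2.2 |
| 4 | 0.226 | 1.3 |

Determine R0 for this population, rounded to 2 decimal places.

lx·mx by age: 0, 1.8025, 2.3968, 0.682, 0.2938
R0 = Σ lx·mx = 5.1751 → 5.18

5.18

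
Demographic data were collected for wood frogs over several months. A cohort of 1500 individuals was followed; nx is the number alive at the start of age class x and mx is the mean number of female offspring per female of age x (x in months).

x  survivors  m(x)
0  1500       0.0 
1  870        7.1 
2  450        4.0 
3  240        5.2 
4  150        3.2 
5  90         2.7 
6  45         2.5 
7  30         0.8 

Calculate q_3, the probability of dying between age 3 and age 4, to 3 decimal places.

lx = nx/n0 = nx/1500: 1, 0.58, 0.3, 0.16, 0.1, 0.06, 0.03, 0.02
q_3 = (l_3 − l_4) / l_3 = (0.16 − 0.1) / 0.16
     = 0.06 / 0.16 = 0.375 → 0.375

0.375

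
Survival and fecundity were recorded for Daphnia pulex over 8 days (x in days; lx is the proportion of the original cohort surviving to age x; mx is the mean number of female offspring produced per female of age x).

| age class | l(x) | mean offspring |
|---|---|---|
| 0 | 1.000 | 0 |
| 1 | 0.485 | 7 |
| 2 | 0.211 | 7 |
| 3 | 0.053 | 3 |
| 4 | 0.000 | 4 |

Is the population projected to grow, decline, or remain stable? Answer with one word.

growing

R0 = Σ lx·mx = 0 + 3.395 + 1.477 + 0.159 + 0 = 5.031
R0 > 1, so the population is growing.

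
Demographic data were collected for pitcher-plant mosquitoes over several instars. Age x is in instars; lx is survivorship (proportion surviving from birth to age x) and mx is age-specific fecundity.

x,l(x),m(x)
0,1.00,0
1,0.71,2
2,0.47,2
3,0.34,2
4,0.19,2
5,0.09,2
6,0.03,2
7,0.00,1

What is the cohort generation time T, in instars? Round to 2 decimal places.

lx·mx: 0, 1.42, 0.94, 0.68, 0.38, 0.18, 0.06, 0 → R0 = 3.66
x·lx·mx: 0, 1.42, 1.88, 2.04, 1.52, 0.9, 0.36, 0 → Σ = 8.12
T = 8.12 / 3.66 = 2.218579… → 2.22

2.22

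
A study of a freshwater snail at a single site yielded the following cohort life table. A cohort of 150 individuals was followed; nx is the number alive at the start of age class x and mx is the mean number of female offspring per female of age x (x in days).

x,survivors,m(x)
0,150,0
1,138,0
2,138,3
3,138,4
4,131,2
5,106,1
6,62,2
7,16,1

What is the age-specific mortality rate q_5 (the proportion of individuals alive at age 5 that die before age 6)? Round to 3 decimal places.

lx = nx/n0 = nx/150: 1, 0.92, 0.92, 0.92, 0.87333…, 0.70667…, 0.41333…, 0.10667…
q_5 = (l_5 − l_6) / l_5 = (0.706667… − 0.413333…) / 0.706667…
     = 0.293333… / 0.706667… = 0.415094… → 0.415

0.415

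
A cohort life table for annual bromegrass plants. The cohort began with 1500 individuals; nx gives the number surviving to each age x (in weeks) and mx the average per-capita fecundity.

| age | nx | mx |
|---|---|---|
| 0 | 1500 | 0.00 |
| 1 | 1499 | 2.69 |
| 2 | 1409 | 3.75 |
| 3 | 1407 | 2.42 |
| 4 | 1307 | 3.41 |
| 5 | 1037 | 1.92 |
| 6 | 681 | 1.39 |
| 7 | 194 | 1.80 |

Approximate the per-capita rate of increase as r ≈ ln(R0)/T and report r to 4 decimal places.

lx = nx/n0 = nx/1500: 1, 0.99933…, 0.93933…, 0.938, 0.87133…, 0.69133…, 0.454, 0.12933…
R0 = Σ lx·mx = 0 + 2.68821… + 3.5225… + 2.26996 + 2.97125… + 1.32736… + 0.63106 + 0.2328… = 13.643133…
Σ x·lx·mx = 40.480833…; T = 40.480833…/13.643133… = 2.96712…
r ≈ ln(R0)/T = ln(13.643133…)/2.96712… = 0.880731… → 0.8807

0.8807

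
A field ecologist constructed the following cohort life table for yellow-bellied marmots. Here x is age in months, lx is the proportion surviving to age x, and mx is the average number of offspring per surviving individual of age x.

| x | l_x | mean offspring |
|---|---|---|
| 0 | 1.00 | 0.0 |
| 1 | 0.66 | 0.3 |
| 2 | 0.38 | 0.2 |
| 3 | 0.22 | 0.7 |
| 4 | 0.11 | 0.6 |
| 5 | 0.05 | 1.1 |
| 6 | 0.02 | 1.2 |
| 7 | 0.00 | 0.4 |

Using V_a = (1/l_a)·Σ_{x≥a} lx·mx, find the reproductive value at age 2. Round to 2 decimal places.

0.99

lx·mx for x ≥ 2: 0.076, 0.154, 0.066, 0.055, 0.024, 0 → sum = 0.375
V_2 = 0.375 / l_2 = 0.375 / 0.38 = 0.986842… → 0.99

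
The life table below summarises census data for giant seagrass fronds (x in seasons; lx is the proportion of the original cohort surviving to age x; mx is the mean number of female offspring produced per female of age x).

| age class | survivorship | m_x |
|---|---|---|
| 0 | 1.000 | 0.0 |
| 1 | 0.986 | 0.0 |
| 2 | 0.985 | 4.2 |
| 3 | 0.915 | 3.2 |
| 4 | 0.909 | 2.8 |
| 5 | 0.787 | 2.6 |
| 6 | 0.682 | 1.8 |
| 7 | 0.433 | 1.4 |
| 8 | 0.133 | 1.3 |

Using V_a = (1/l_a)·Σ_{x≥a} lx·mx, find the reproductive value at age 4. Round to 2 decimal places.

7.26

lx·mx for x ≥ 4: 2.5452, 2.0462, 1.2276, 0.6062, 0.1729 → sum = 6.5981
V_4 = 6.5981 / l_4 = 6.5981 / 0.909 = 7.258636… → 7.26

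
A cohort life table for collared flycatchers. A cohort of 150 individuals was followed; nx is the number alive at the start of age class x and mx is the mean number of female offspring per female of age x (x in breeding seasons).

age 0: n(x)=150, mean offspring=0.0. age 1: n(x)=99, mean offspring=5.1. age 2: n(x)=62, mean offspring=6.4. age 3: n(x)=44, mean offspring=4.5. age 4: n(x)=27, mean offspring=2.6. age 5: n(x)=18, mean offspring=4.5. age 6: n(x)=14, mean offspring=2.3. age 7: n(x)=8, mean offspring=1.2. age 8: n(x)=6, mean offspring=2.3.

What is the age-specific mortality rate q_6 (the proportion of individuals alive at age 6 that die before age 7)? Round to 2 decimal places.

0.43

lx = nx/n0 = nx/150: 1, 0.66, 0.41333…, 0.29333…, 0.18, 0.12, 0.09333…, 0.05333…, 0.04
q_6 = (l_6 − l_7) / l_6 = (0.093333… − 0.053333…) / 0.093333…
     = 0.04… / 0.093333… = 0.428571… → 0.43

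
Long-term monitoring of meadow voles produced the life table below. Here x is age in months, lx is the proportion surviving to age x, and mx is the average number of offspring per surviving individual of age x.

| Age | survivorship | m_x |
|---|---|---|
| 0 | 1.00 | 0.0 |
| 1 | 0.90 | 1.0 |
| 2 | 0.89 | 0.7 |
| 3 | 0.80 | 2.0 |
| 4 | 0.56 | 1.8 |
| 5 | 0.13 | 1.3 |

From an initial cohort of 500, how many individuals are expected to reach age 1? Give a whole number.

Expected survivors = N0 · l_1 = 500 × 0.90 = 450 → 450

450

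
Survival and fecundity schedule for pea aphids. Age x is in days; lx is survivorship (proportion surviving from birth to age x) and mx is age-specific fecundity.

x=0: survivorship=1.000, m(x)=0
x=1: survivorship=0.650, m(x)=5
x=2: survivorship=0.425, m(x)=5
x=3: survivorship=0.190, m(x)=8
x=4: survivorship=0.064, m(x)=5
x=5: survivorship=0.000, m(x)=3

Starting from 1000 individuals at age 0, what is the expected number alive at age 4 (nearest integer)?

Expected survivors = N0 · l_4 = 1000 × 0.064 = 64 → 64

64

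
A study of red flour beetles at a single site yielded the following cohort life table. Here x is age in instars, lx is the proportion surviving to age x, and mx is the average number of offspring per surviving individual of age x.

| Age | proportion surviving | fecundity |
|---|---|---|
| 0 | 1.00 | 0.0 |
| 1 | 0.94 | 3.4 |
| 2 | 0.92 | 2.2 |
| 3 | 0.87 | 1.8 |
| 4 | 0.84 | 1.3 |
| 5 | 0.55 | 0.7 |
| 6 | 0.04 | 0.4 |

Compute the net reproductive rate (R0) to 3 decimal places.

lx·mx by age: 0, 3.196, 2.024, 1.566, 1.092, 0.385, 0.016
R0 = Σ lx·mx = 8.279 → 8.279

8.279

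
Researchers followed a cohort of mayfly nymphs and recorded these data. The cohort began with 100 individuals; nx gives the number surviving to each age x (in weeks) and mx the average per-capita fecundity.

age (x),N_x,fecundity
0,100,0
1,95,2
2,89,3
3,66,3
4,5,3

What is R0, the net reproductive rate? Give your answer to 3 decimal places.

6.700

lx = nx/n0 = nx/100: 1, 0.95, 0.89, 0.66, 0.05
lx·mx by age: 0, 1.9, 2.67, 1.98, 0.15
R0 = Σ lx·mx = 6.7 → 6.700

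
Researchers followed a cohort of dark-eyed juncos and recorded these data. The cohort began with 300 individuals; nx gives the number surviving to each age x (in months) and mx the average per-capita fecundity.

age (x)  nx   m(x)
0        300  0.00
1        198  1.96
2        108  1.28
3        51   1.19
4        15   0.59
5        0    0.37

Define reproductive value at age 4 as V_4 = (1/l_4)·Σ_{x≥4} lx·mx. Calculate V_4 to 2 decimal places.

0.59

lx = nx/n0 = nx/300: 1, 0.66, 0.36, 0.17, 0.05, 0
lx·mx for x ≥ 4: 0.0295, 0 → sum = 0.0295
V_4 = 0.0295 / l_4 = 0.0295 / 0.05 = 0.59 → 0.59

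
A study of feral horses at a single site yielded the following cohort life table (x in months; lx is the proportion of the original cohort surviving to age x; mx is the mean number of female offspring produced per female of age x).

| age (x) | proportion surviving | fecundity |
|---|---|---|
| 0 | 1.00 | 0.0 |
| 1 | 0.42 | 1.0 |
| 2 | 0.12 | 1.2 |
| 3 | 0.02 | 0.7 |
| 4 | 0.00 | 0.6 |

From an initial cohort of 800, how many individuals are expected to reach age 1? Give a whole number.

Expected survivors = N0 · l_1 = 800 × 0.42 = 336 → 336

336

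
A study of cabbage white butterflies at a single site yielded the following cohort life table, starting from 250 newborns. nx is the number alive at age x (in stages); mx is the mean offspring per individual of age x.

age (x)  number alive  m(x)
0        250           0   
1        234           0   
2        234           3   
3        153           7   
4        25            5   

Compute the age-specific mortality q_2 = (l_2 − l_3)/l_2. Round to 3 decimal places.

0.346

lx = nx/n0 = nx/250: 1, 0.936, 0.936, 0.612, 0.1
q_2 = (l_2 − l_3) / l_2 = (0.936 − 0.612) / 0.936
     = 0.324 / 0.936 = 0.346154… → 0.346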